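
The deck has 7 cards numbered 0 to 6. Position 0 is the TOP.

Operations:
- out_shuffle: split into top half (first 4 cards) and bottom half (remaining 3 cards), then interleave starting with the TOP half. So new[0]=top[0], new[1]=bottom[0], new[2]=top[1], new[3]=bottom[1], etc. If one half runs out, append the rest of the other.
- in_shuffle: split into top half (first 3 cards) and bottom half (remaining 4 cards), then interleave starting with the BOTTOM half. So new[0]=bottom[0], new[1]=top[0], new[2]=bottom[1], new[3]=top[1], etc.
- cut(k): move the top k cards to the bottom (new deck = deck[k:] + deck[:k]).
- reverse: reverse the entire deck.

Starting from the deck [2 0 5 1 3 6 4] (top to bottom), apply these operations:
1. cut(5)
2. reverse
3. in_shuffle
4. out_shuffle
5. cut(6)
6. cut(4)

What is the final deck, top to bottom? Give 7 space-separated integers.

After op 1 (cut(5)): [6 4 2 0 5 1 3]
After op 2 (reverse): [3 1 5 0 2 4 6]
After op 3 (in_shuffle): [0 3 2 1 4 5 6]
After op 4 (out_shuffle): [0 4 3 5 2 6 1]
After op 5 (cut(6)): [1 0 4 3 5 2 6]
After op 6 (cut(4)): [5 2 6 1 0 4 3]

Answer: 5 2 6 1 0 4 3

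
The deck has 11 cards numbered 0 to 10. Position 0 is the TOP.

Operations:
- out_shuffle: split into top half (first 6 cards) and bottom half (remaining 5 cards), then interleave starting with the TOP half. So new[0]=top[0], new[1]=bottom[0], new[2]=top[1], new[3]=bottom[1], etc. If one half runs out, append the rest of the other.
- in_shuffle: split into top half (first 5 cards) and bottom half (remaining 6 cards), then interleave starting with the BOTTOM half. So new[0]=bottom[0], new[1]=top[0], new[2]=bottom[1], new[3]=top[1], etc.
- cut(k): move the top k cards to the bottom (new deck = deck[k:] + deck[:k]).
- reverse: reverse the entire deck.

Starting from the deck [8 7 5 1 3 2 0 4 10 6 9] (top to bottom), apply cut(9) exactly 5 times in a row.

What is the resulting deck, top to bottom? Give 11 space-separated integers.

After op 1 (cut(9)): [6 9 8 7 5 1 3 2 0 4 10]
After op 2 (cut(9)): [4 10 6 9 8 7 5 1 3 2 0]
After op 3 (cut(9)): [2 0 4 10 6 9 8 7 5 1 3]
After op 4 (cut(9)): [1 3 2 0 4 10 6 9 8 7 5]
After op 5 (cut(9)): [7 5 1 3 2 0 4 10 6 9 8]

Answer: 7 5 1 3 2 0 4 10 6 9 8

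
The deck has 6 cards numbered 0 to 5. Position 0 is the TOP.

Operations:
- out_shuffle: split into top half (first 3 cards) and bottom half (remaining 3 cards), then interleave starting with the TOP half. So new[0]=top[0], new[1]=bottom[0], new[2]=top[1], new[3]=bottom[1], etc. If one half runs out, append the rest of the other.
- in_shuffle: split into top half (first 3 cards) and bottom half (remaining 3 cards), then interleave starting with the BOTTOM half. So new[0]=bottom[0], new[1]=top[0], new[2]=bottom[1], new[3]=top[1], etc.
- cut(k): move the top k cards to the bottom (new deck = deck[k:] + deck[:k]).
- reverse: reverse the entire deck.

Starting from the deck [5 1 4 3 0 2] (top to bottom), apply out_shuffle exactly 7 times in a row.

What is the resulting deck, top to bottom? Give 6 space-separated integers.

Answer: 5 4 0 1 3 2

Derivation:
After op 1 (out_shuffle): [5 3 1 0 4 2]
After op 2 (out_shuffle): [5 0 3 4 1 2]
After op 3 (out_shuffle): [5 4 0 1 3 2]
After op 4 (out_shuffle): [5 1 4 3 0 2]
After op 5 (out_shuffle): [5 3 1 0 4 2]
After op 6 (out_shuffle): [5 0 3 4 1 2]
After op 7 (out_shuffle): [5 4 0 1 3 2]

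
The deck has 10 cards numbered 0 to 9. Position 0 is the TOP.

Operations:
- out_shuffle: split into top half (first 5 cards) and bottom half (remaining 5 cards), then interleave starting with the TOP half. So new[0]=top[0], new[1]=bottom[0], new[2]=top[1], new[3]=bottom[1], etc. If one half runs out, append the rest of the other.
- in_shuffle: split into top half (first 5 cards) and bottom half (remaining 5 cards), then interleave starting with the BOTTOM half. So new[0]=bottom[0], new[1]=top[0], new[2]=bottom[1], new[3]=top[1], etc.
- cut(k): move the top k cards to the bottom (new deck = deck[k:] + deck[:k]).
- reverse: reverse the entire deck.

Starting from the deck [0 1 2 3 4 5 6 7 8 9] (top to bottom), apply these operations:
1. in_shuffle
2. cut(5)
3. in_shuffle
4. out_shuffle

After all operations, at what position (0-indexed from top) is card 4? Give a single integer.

Answer: 9

Derivation:
After op 1 (in_shuffle): [5 0 6 1 7 2 8 3 9 4]
After op 2 (cut(5)): [2 8 3 9 4 5 0 6 1 7]
After op 3 (in_shuffle): [5 2 0 8 6 3 1 9 7 4]
After op 4 (out_shuffle): [5 3 2 1 0 9 8 7 6 4]
Card 4 is at position 9.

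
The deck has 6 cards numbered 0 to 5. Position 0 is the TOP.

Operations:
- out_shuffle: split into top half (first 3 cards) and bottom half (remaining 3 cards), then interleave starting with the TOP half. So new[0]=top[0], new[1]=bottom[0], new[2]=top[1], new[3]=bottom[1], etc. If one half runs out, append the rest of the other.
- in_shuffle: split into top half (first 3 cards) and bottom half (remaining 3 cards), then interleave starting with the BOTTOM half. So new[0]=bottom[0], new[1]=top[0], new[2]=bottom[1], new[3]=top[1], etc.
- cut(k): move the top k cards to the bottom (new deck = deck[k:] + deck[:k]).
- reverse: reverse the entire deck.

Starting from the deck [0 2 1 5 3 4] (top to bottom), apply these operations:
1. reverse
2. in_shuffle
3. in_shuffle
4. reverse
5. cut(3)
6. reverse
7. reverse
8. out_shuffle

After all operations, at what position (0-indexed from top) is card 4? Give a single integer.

After op 1 (reverse): [4 3 5 1 2 0]
After op 2 (in_shuffle): [1 4 2 3 0 5]
After op 3 (in_shuffle): [3 1 0 4 5 2]
After op 4 (reverse): [2 5 4 0 1 3]
After op 5 (cut(3)): [0 1 3 2 5 4]
After op 6 (reverse): [4 5 2 3 1 0]
After op 7 (reverse): [0 1 3 2 5 4]
After op 8 (out_shuffle): [0 2 1 5 3 4]
Card 4 is at position 5.

Answer: 5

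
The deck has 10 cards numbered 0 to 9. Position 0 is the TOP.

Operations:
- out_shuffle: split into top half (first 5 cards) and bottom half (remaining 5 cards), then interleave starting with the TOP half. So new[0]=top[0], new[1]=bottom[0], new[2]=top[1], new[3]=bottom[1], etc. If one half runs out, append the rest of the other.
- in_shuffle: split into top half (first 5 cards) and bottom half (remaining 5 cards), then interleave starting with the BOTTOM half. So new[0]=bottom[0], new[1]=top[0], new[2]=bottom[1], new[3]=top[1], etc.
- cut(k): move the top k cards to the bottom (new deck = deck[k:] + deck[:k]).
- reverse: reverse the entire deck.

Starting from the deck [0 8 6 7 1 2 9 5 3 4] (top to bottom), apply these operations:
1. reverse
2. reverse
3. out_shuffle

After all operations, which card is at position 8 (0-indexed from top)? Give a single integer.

Answer: 1

Derivation:
After op 1 (reverse): [4 3 5 9 2 1 7 6 8 0]
After op 2 (reverse): [0 8 6 7 1 2 9 5 3 4]
After op 3 (out_shuffle): [0 2 8 9 6 5 7 3 1 4]
Position 8: card 1.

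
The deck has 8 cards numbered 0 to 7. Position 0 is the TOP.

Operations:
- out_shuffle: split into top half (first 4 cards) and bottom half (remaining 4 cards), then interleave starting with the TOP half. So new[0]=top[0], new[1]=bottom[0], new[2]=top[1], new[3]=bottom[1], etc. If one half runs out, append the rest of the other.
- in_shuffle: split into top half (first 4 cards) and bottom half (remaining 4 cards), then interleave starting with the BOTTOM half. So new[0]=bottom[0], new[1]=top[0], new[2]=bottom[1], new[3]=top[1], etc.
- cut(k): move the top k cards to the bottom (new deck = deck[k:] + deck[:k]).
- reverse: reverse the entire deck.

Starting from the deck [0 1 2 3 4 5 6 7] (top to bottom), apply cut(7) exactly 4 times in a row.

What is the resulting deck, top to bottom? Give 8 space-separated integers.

Answer: 4 5 6 7 0 1 2 3

Derivation:
After op 1 (cut(7)): [7 0 1 2 3 4 5 6]
After op 2 (cut(7)): [6 7 0 1 2 3 4 5]
After op 3 (cut(7)): [5 6 7 0 1 2 3 4]
After op 4 (cut(7)): [4 5 6 7 0 1 2 3]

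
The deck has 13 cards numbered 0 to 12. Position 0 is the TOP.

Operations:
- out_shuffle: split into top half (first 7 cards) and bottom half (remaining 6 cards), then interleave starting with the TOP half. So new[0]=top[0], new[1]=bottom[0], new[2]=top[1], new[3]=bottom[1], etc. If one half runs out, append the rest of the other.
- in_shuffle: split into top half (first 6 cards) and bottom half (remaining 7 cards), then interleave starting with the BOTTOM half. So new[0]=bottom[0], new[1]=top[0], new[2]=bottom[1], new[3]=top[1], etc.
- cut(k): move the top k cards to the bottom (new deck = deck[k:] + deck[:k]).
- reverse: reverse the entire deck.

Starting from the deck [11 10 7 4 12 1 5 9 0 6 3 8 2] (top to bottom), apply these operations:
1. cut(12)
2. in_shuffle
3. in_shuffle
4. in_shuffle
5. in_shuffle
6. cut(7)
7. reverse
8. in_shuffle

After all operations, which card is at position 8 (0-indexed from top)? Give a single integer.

After op 1 (cut(12)): [2 11 10 7 4 12 1 5 9 0 6 3 8]
After op 2 (in_shuffle): [1 2 5 11 9 10 0 7 6 4 3 12 8]
After op 3 (in_shuffle): [0 1 7 2 6 5 4 11 3 9 12 10 8]
After op 4 (in_shuffle): [4 0 11 1 3 7 9 2 12 6 10 5 8]
After op 5 (in_shuffle): [9 4 2 0 12 11 6 1 10 3 5 7 8]
After op 6 (cut(7)): [1 10 3 5 7 8 9 4 2 0 12 11 6]
After op 7 (reverse): [6 11 12 0 2 4 9 8 7 5 3 10 1]
After op 8 (in_shuffle): [9 6 8 11 7 12 5 0 3 2 10 4 1]
Position 8: card 3.

Answer: 3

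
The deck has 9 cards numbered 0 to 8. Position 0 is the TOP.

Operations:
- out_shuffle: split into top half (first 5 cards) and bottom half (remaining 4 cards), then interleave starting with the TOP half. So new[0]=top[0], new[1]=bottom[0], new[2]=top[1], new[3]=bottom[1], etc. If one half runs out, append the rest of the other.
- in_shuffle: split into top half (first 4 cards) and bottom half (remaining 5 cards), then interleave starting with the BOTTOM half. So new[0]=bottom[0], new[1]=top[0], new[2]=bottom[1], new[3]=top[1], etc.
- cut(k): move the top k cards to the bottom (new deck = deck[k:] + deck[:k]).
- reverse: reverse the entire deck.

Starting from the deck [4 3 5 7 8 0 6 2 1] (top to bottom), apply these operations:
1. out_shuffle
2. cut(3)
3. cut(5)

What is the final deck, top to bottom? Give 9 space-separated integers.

After op 1 (out_shuffle): [4 0 3 6 5 2 7 1 8]
After op 2 (cut(3)): [6 5 2 7 1 8 4 0 3]
After op 3 (cut(5)): [8 4 0 3 6 5 2 7 1]

Answer: 8 4 0 3 6 5 2 7 1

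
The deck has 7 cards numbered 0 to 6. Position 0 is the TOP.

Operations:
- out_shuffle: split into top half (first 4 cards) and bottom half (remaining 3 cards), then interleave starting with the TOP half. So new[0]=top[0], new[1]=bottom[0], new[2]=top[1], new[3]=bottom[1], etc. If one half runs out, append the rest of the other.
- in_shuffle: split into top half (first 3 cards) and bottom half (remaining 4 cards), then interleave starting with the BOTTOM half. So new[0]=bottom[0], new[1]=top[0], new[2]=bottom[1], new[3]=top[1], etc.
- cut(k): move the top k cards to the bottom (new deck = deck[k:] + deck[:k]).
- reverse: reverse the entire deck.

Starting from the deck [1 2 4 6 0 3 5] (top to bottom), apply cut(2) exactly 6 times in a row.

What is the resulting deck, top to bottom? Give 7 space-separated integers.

Answer: 3 5 1 2 4 6 0

Derivation:
After op 1 (cut(2)): [4 6 0 3 5 1 2]
After op 2 (cut(2)): [0 3 5 1 2 4 6]
After op 3 (cut(2)): [5 1 2 4 6 0 3]
After op 4 (cut(2)): [2 4 6 0 3 5 1]
After op 5 (cut(2)): [6 0 3 5 1 2 4]
After op 6 (cut(2)): [3 5 1 2 4 6 0]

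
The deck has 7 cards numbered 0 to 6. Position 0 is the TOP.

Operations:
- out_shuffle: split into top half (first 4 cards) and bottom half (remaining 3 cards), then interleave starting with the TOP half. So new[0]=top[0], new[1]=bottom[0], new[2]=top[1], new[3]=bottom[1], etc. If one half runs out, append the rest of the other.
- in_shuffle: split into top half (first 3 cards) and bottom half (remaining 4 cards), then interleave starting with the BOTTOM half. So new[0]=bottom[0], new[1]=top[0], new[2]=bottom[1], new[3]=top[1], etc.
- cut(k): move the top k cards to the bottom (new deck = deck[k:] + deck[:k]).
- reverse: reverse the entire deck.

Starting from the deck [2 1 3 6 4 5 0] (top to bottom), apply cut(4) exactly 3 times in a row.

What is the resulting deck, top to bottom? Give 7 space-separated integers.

Answer: 5 0 2 1 3 6 4

Derivation:
After op 1 (cut(4)): [4 5 0 2 1 3 6]
After op 2 (cut(4)): [1 3 6 4 5 0 2]
After op 3 (cut(4)): [5 0 2 1 3 6 4]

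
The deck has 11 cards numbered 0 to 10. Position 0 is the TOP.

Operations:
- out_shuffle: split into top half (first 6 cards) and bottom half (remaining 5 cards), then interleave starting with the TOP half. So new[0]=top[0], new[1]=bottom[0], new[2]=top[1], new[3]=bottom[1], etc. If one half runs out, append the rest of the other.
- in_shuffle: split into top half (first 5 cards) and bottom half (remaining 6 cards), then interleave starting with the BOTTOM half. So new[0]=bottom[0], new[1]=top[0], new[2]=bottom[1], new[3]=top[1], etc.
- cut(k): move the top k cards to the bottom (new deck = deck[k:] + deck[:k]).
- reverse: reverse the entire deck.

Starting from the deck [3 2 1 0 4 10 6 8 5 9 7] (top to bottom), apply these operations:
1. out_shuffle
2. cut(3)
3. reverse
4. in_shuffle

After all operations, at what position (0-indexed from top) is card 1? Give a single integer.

After op 1 (out_shuffle): [3 6 2 8 1 5 0 9 4 7 10]
After op 2 (cut(3)): [8 1 5 0 9 4 7 10 3 6 2]
After op 3 (reverse): [2 6 3 10 7 4 9 0 5 1 8]
After op 4 (in_shuffle): [4 2 9 6 0 3 5 10 1 7 8]
Card 1 is at position 8.

Answer: 8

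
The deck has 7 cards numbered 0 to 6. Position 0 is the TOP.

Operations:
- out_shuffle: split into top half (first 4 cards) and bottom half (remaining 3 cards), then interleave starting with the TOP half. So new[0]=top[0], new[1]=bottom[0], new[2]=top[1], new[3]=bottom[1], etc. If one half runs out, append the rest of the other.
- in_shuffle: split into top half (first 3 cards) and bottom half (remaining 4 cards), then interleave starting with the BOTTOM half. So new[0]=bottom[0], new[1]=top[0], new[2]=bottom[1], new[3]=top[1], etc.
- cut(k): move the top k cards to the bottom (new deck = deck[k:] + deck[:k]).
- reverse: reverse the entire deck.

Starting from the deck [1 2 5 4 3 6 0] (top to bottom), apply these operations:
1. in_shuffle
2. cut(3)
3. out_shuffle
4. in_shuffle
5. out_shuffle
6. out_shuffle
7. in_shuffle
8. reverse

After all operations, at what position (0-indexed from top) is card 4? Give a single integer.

After op 1 (in_shuffle): [4 1 3 2 6 5 0]
After op 2 (cut(3)): [2 6 5 0 4 1 3]
After op 3 (out_shuffle): [2 4 6 1 5 3 0]
After op 4 (in_shuffle): [1 2 5 4 3 6 0]
After op 5 (out_shuffle): [1 3 2 6 5 0 4]
After op 6 (out_shuffle): [1 5 3 0 2 4 6]
After op 7 (in_shuffle): [0 1 2 5 4 3 6]
After op 8 (reverse): [6 3 4 5 2 1 0]
Card 4 is at position 2.

Answer: 2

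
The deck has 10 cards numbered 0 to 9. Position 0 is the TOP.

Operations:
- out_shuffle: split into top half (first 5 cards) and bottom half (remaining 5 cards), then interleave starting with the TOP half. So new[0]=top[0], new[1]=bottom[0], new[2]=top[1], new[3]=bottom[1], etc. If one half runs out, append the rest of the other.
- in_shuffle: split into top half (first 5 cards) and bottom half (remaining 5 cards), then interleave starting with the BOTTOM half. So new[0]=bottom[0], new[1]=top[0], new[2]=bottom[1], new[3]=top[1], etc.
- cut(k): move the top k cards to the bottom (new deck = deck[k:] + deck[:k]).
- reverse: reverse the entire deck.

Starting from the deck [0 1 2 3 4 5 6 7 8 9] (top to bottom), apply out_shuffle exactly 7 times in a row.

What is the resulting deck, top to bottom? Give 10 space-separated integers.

After op 1 (out_shuffle): [0 5 1 6 2 7 3 8 4 9]
After op 2 (out_shuffle): [0 7 5 3 1 8 6 4 2 9]
After op 3 (out_shuffle): [0 8 7 6 5 4 3 2 1 9]
After op 4 (out_shuffle): [0 4 8 3 7 2 6 1 5 9]
After op 5 (out_shuffle): [0 2 4 6 8 1 3 5 7 9]
After op 6 (out_shuffle): [0 1 2 3 4 5 6 7 8 9]
After op 7 (out_shuffle): [0 5 1 6 2 7 3 8 4 9]

Answer: 0 5 1 6 2 7 3 8 4 9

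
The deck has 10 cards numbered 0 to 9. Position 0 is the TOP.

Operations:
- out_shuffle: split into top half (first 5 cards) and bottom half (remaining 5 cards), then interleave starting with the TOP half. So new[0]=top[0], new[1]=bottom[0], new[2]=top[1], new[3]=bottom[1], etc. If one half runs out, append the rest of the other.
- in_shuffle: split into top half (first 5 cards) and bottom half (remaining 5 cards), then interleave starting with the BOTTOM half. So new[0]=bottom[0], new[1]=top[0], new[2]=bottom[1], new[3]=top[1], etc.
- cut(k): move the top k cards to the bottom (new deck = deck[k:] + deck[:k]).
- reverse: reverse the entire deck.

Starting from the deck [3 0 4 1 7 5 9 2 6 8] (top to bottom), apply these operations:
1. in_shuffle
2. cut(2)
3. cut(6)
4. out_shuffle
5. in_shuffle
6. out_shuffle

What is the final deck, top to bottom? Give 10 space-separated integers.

After op 1 (in_shuffle): [5 3 9 0 2 4 6 1 8 7]
After op 2 (cut(2)): [9 0 2 4 6 1 8 7 5 3]
After op 3 (cut(6)): [8 7 5 3 9 0 2 4 6 1]
After op 4 (out_shuffle): [8 0 7 2 5 4 3 6 9 1]
After op 5 (in_shuffle): [4 8 3 0 6 7 9 2 1 5]
After op 6 (out_shuffle): [4 7 8 9 3 2 0 1 6 5]

Answer: 4 7 8 9 3 2 0 1 6 5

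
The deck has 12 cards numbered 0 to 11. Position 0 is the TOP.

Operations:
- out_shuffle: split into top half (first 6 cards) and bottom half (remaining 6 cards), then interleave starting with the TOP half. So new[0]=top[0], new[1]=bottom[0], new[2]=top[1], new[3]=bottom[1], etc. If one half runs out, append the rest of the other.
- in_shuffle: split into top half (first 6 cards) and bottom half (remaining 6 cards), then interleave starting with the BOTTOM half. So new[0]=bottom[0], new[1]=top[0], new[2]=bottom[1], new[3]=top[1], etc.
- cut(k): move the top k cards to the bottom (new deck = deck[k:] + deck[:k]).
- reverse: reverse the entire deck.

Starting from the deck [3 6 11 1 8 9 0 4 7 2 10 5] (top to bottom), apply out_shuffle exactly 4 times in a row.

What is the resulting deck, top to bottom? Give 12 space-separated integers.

After op 1 (out_shuffle): [3 0 6 4 11 7 1 2 8 10 9 5]
After op 2 (out_shuffle): [3 1 0 2 6 8 4 10 11 9 7 5]
After op 3 (out_shuffle): [3 4 1 10 0 11 2 9 6 7 8 5]
After op 4 (out_shuffle): [3 2 4 9 1 6 10 7 0 8 11 5]

Answer: 3 2 4 9 1 6 10 7 0 8 11 5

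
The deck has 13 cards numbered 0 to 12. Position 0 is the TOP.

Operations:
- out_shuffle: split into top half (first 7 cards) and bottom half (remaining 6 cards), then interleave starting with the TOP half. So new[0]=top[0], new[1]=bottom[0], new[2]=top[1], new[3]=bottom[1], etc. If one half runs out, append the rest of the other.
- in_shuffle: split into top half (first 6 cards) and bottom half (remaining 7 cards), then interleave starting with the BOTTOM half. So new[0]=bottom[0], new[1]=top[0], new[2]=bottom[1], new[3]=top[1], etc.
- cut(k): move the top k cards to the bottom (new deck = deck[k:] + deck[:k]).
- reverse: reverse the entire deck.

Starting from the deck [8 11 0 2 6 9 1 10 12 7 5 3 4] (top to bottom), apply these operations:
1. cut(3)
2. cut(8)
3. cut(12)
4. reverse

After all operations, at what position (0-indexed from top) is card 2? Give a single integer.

Answer: 6

Derivation:
After op 1 (cut(3)): [2 6 9 1 10 12 7 5 3 4 8 11 0]
After op 2 (cut(8)): [3 4 8 11 0 2 6 9 1 10 12 7 5]
After op 3 (cut(12)): [5 3 4 8 11 0 2 6 9 1 10 12 7]
After op 4 (reverse): [7 12 10 1 9 6 2 0 11 8 4 3 5]
Card 2 is at position 6.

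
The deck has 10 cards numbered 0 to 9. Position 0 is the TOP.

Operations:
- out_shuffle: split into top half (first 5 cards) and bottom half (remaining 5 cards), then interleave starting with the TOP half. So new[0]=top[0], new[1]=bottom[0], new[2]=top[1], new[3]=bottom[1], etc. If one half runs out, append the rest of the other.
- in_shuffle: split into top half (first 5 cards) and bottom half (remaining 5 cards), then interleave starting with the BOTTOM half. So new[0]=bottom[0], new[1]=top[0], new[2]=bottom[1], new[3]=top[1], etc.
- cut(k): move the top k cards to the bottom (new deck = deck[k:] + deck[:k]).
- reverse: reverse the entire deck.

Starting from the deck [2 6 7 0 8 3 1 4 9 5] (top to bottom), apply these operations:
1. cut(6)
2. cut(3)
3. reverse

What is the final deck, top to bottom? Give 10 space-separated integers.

After op 1 (cut(6)): [1 4 9 5 2 6 7 0 8 3]
After op 2 (cut(3)): [5 2 6 7 0 8 3 1 4 9]
After op 3 (reverse): [9 4 1 3 8 0 7 6 2 5]

Answer: 9 4 1 3 8 0 7 6 2 5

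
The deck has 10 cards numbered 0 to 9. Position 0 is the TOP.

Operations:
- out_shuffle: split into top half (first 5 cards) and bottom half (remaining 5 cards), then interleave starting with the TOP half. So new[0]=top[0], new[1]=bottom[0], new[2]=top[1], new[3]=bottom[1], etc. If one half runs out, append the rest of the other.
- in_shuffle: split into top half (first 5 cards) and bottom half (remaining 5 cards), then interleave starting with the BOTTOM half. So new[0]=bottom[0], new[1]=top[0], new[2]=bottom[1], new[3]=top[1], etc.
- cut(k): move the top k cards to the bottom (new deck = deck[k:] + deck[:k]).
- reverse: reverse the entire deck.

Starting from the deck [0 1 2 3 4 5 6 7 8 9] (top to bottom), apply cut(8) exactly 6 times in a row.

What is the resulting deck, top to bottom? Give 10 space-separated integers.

After op 1 (cut(8)): [8 9 0 1 2 3 4 5 6 7]
After op 2 (cut(8)): [6 7 8 9 0 1 2 3 4 5]
After op 3 (cut(8)): [4 5 6 7 8 9 0 1 2 3]
After op 4 (cut(8)): [2 3 4 5 6 7 8 9 0 1]
After op 5 (cut(8)): [0 1 2 3 4 5 6 7 8 9]
After op 6 (cut(8)): [8 9 0 1 2 3 4 5 6 7]

Answer: 8 9 0 1 2 3 4 5 6 7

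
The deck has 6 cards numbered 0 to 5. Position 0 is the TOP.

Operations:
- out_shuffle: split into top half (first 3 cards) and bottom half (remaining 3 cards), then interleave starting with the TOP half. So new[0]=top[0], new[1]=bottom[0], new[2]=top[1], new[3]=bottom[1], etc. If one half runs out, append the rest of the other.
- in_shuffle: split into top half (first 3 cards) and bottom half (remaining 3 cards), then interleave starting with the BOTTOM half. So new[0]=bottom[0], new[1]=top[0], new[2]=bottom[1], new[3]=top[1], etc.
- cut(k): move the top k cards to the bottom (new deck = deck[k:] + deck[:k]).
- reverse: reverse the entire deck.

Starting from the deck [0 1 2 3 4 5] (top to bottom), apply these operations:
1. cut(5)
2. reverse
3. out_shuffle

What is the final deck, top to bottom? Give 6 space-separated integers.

Answer: 4 1 3 0 2 5

Derivation:
After op 1 (cut(5)): [5 0 1 2 3 4]
After op 2 (reverse): [4 3 2 1 0 5]
After op 3 (out_shuffle): [4 1 3 0 2 5]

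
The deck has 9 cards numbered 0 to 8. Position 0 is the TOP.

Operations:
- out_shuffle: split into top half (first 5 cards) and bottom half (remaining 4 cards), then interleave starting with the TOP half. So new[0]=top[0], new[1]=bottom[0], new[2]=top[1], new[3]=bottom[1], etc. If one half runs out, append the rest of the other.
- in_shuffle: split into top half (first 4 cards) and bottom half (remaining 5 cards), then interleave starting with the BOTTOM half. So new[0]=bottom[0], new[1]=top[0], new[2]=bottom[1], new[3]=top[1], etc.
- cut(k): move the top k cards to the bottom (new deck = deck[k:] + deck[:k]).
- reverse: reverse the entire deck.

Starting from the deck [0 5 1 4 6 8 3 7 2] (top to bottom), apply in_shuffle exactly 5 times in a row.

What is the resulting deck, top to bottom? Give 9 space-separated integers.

Answer: 5 4 8 7 0 1 6 3 2

Derivation:
After op 1 (in_shuffle): [6 0 8 5 3 1 7 4 2]
After op 2 (in_shuffle): [3 6 1 0 7 8 4 5 2]
After op 3 (in_shuffle): [7 3 8 6 4 1 5 0 2]
After op 4 (in_shuffle): [4 7 1 3 5 8 0 6 2]
After op 5 (in_shuffle): [5 4 8 7 0 1 6 3 2]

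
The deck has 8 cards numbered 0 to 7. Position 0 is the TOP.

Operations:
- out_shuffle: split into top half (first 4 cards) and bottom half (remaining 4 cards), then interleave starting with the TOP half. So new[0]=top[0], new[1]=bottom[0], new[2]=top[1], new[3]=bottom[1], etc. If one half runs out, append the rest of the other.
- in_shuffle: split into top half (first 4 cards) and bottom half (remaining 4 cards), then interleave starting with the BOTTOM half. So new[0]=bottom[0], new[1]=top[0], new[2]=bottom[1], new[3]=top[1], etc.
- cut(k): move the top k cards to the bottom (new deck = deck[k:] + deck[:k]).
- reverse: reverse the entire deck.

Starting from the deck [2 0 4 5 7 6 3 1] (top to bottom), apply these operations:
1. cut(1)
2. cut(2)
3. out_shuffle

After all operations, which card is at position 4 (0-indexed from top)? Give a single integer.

Answer: 6

Derivation:
After op 1 (cut(1)): [0 4 5 7 6 3 1 2]
After op 2 (cut(2)): [5 7 6 3 1 2 0 4]
After op 3 (out_shuffle): [5 1 7 2 6 0 3 4]
Position 4: card 6.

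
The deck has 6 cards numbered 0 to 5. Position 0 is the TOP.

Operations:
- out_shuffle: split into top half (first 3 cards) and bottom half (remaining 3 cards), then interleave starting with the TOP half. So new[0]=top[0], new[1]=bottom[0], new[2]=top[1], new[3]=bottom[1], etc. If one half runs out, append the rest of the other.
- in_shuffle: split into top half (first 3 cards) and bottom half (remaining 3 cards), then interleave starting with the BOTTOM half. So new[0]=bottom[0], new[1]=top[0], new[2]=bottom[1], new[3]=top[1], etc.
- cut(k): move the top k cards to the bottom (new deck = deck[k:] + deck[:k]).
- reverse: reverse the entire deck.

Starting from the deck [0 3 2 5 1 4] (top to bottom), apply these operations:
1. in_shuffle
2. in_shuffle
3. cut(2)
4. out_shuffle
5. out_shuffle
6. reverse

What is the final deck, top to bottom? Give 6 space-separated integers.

Answer: 5 0 2 1 3 4

Derivation:
After op 1 (in_shuffle): [5 0 1 3 4 2]
After op 2 (in_shuffle): [3 5 4 0 2 1]
After op 3 (cut(2)): [4 0 2 1 3 5]
After op 4 (out_shuffle): [4 1 0 3 2 5]
After op 5 (out_shuffle): [4 3 1 2 0 5]
After op 6 (reverse): [5 0 2 1 3 4]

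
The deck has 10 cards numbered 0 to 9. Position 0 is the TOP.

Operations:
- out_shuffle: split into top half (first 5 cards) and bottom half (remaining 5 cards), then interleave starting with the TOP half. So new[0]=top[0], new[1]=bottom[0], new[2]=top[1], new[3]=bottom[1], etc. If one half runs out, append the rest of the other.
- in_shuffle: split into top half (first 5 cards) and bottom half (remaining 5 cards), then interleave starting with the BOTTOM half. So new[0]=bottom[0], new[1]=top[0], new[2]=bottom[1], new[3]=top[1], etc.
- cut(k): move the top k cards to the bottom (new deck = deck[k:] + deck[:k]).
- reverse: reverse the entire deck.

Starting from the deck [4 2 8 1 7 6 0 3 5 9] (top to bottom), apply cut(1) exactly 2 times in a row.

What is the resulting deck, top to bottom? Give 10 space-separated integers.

After op 1 (cut(1)): [2 8 1 7 6 0 3 5 9 4]
After op 2 (cut(1)): [8 1 7 6 0 3 5 9 4 2]

Answer: 8 1 7 6 0 3 5 9 4 2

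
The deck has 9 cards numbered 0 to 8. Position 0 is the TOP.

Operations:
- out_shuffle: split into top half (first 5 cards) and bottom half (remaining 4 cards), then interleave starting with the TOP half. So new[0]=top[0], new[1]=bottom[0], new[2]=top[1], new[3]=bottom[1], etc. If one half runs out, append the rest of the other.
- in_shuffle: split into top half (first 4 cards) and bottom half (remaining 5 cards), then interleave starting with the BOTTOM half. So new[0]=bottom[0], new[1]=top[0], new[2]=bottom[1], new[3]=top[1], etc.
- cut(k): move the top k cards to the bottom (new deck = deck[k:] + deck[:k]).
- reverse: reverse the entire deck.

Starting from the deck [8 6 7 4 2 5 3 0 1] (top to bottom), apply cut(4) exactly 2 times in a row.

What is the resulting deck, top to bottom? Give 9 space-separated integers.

Answer: 1 8 6 7 4 2 5 3 0

Derivation:
After op 1 (cut(4)): [2 5 3 0 1 8 6 7 4]
After op 2 (cut(4)): [1 8 6 7 4 2 5 3 0]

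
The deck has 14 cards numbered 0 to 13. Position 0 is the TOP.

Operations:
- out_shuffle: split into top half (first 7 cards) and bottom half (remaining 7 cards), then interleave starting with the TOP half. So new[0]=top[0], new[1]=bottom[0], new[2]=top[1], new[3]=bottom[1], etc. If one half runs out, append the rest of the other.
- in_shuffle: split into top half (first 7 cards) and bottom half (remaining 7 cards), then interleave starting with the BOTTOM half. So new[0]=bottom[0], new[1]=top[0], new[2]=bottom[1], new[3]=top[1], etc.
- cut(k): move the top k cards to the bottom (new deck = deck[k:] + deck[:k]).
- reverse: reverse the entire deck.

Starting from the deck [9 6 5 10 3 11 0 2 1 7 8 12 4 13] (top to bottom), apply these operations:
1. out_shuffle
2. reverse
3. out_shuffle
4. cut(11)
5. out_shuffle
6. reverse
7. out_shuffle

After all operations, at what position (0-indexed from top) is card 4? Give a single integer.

Answer: 11

Derivation:
After op 1 (out_shuffle): [9 2 6 1 5 7 10 8 3 12 11 4 0 13]
After op 2 (reverse): [13 0 4 11 12 3 8 10 7 5 1 6 2 9]
After op 3 (out_shuffle): [13 10 0 7 4 5 11 1 12 6 3 2 8 9]
After op 4 (cut(11)): [2 8 9 13 10 0 7 4 5 11 1 12 6 3]
After op 5 (out_shuffle): [2 4 8 5 9 11 13 1 10 12 0 6 7 3]
After op 6 (reverse): [3 7 6 0 12 10 1 13 11 9 5 8 4 2]
After op 7 (out_shuffle): [3 13 7 11 6 9 0 5 12 8 10 4 1 2]
Card 4 is at position 11.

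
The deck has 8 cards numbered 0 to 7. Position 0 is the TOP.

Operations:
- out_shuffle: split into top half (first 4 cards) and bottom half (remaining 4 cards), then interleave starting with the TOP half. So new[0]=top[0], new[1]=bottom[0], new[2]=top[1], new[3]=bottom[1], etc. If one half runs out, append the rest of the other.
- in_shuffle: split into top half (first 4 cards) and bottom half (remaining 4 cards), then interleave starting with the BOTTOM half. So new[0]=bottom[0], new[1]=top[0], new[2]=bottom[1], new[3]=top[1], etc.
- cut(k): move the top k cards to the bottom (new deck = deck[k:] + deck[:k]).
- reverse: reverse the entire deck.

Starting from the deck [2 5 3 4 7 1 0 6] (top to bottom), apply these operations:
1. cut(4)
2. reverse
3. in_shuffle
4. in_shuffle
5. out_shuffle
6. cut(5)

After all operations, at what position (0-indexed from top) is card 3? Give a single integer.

After op 1 (cut(4)): [7 1 0 6 2 5 3 4]
After op 2 (reverse): [4 3 5 2 6 0 1 7]
After op 3 (in_shuffle): [6 4 0 3 1 5 7 2]
After op 4 (in_shuffle): [1 6 5 4 7 0 2 3]
After op 5 (out_shuffle): [1 7 6 0 5 2 4 3]
After op 6 (cut(5)): [2 4 3 1 7 6 0 5]
Card 3 is at position 2.

Answer: 2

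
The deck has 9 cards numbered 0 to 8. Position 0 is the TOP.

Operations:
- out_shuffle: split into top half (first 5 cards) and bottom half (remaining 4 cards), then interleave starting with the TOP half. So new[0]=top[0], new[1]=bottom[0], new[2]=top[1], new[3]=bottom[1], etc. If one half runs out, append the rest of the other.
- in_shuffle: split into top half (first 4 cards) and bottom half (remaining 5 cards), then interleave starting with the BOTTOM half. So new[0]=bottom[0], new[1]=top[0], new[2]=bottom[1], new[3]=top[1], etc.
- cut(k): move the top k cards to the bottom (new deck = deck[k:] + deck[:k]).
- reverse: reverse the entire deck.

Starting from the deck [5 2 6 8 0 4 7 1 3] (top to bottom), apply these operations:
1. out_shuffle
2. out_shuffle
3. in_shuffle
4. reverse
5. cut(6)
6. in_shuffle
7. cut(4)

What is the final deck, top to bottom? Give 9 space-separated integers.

Answer: 4 2 7 6 1 8 3 0 5

Derivation:
After op 1 (out_shuffle): [5 4 2 7 6 1 8 3 0]
After op 2 (out_shuffle): [5 1 4 8 2 3 7 0 6]
After op 3 (in_shuffle): [2 5 3 1 7 4 0 8 6]
After op 4 (reverse): [6 8 0 4 7 1 3 5 2]
After op 5 (cut(6)): [3 5 2 6 8 0 4 7 1]
After op 6 (in_shuffle): [8 3 0 5 4 2 7 6 1]
After op 7 (cut(4)): [4 2 7 6 1 8 3 0 5]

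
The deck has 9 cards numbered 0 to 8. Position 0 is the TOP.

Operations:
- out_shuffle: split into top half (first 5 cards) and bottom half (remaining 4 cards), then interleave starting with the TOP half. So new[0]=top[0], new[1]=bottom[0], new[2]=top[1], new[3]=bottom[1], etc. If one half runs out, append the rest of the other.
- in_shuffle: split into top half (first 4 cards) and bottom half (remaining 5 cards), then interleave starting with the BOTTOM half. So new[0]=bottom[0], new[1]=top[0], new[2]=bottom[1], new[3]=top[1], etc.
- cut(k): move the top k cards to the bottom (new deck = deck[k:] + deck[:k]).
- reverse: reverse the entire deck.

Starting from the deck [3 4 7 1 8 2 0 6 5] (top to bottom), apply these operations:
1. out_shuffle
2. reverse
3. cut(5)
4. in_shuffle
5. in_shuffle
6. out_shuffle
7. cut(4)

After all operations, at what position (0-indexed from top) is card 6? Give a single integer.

Answer: 4

Derivation:
After op 1 (out_shuffle): [3 2 4 0 7 6 1 5 8]
After op 2 (reverse): [8 5 1 6 7 0 4 2 3]
After op 3 (cut(5)): [0 4 2 3 8 5 1 6 7]
After op 4 (in_shuffle): [8 0 5 4 1 2 6 3 7]
After op 5 (in_shuffle): [1 8 2 0 6 5 3 4 7]
After op 6 (out_shuffle): [1 5 8 3 2 4 0 7 6]
After op 7 (cut(4)): [2 4 0 7 6 1 5 8 3]
Card 6 is at position 4.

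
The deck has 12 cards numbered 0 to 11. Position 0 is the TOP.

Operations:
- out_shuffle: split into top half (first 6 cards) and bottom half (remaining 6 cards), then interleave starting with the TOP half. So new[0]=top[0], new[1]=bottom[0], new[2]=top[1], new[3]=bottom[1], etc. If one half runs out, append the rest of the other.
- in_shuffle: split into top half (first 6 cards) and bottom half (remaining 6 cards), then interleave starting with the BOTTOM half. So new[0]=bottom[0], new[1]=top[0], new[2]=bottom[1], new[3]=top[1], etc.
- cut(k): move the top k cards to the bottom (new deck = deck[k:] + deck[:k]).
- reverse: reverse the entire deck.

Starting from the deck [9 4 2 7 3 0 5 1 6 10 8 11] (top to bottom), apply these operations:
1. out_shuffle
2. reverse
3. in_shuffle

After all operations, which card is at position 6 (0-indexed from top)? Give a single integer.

Answer: 4

Derivation:
After op 1 (out_shuffle): [9 5 4 1 2 6 7 10 3 8 0 11]
After op 2 (reverse): [11 0 8 3 10 7 6 2 1 4 5 9]
After op 3 (in_shuffle): [6 11 2 0 1 8 4 3 5 10 9 7]
Position 6: card 4.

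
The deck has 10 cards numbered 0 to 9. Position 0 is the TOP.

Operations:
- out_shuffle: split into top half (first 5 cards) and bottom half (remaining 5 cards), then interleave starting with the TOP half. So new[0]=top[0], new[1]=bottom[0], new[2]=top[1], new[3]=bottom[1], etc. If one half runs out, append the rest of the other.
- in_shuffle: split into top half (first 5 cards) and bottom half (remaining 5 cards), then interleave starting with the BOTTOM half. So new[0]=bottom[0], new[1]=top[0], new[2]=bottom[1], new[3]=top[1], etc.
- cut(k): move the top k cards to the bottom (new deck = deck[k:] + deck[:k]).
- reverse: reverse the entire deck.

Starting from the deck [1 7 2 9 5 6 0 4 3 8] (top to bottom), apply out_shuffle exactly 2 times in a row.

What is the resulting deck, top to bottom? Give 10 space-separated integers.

Answer: 1 4 6 9 7 3 0 5 2 8

Derivation:
After op 1 (out_shuffle): [1 6 7 0 2 4 9 3 5 8]
After op 2 (out_shuffle): [1 4 6 9 7 3 0 5 2 8]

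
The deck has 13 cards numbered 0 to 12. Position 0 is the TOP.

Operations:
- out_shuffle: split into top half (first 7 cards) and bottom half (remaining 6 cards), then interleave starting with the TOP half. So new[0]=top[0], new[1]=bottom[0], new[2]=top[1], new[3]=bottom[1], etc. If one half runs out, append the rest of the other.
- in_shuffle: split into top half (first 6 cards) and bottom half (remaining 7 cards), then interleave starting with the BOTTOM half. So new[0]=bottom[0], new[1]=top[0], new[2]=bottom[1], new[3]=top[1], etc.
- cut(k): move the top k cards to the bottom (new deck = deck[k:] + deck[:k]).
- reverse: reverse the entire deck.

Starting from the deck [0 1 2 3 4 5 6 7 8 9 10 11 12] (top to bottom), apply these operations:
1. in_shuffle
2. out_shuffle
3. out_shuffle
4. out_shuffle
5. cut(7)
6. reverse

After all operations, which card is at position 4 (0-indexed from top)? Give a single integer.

After op 1 (in_shuffle): [6 0 7 1 8 2 9 3 10 4 11 5 12]
After op 2 (out_shuffle): [6 3 0 10 7 4 1 11 8 5 2 12 9]
After op 3 (out_shuffle): [6 11 3 8 0 5 10 2 7 12 4 9 1]
After op 4 (out_shuffle): [6 2 11 7 3 12 8 4 0 9 5 1 10]
After op 5 (cut(7)): [4 0 9 5 1 10 6 2 11 7 3 12 8]
After op 6 (reverse): [8 12 3 7 11 2 6 10 1 5 9 0 4]
Position 4: card 11.

Answer: 11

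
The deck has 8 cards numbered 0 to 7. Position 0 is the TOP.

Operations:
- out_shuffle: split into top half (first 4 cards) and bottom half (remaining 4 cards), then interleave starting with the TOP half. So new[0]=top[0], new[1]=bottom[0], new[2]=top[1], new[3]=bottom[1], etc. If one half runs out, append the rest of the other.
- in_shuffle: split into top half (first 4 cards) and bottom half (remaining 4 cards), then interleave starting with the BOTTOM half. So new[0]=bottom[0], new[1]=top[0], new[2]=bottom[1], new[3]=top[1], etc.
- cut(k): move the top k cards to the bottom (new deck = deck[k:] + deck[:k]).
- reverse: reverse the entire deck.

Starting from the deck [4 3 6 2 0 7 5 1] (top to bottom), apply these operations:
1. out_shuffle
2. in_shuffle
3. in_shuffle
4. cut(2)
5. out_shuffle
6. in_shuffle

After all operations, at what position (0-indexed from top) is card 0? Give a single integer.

After op 1 (out_shuffle): [4 0 3 7 6 5 2 1]
After op 2 (in_shuffle): [6 4 5 0 2 3 1 7]
After op 3 (in_shuffle): [2 6 3 4 1 5 7 0]
After op 4 (cut(2)): [3 4 1 5 7 0 2 6]
After op 5 (out_shuffle): [3 7 4 0 1 2 5 6]
After op 6 (in_shuffle): [1 3 2 7 5 4 6 0]
Card 0 is at position 7.

Answer: 7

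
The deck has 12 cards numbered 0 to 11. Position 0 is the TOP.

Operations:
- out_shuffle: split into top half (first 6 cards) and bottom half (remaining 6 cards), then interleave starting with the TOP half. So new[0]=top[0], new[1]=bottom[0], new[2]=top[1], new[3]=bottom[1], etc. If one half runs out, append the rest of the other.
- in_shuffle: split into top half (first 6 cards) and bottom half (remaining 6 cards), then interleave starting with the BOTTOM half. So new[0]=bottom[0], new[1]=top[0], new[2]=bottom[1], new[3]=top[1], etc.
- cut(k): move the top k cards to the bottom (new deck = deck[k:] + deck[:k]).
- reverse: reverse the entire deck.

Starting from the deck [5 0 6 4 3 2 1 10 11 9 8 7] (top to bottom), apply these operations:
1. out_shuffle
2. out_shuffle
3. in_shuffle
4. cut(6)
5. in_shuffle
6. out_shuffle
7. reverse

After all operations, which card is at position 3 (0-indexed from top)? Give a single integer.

After op 1 (out_shuffle): [5 1 0 10 6 11 4 9 3 8 2 7]
After op 2 (out_shuffle): [5 4 1 9 0 3 10 8 6 2 11 7]
After op 3 (in_shuffle): [10 5 8 4 6 1 2 9 11 0 7 3]
After op 4 (cut(6)): [2 9 11 0 7 3 10 5 8 4 6 1]
After op 5 (in_shuffle): [10 2 5 9 8 11 4 0 6 7 1 3]
After op 6 (out_shuffle): [10 4 2 0 5 6 9 7 8 1 11 3]
After op 7 (reverse): [3 11 1 8 7 9 6 5 0 2 4 10]
Position 3: card 8.

Answer: 8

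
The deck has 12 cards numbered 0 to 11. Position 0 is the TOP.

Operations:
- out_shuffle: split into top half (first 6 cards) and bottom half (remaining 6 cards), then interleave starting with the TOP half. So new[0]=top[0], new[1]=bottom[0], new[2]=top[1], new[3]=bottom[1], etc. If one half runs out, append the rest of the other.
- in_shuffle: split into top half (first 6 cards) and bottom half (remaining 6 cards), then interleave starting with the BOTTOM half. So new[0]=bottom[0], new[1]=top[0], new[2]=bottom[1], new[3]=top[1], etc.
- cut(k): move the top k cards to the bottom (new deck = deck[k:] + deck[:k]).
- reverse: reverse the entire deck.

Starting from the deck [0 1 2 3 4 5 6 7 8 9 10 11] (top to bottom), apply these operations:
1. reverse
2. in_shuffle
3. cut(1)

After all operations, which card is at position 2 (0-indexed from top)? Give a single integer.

After op 1 (reverse): [11 10 9 8 7 6 5 4 3 2 1 0]
After op 2 (in_shuffle): [5 11 4 10 3 9 2 8 1 7 0 6]
After op 3 (cut(1)): [11 4 10 3 9 2 8 1 7 0 6 5]
Position 2: card 10.

Answer: 10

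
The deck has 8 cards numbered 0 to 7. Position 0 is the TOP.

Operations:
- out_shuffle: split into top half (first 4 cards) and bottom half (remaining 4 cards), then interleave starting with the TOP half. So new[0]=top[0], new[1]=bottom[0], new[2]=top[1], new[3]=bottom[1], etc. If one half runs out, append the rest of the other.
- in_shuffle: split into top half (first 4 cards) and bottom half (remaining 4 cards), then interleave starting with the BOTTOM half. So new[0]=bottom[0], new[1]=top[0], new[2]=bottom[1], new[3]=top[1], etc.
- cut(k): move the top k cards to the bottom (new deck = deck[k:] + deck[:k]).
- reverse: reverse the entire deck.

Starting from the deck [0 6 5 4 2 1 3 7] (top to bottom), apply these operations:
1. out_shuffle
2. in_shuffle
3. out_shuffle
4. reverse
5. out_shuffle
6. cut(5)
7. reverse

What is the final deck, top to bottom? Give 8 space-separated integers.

Answer: 7 0 2 6 1 5 3 4

Derivation:
After op 1 (out_shuffle): [0 2 6 1 5 3 4 7]
After op 2 (in_shuffle): [5 0 3 2 4 6 7 1]
After op 3 (out_shuffle): [5 4 0 6 3 7 2 1]
After op 4 (reverse): [1 2 7 3 6 0 4 5]
After op 5 (out_shuffle): [1 6 2 0 7 4 3 5]
After op 6 (cut(5)): [4 3 5 1 6 2 0 7]
After op 7 (reverse): [7 0 2 6 1 5 3 4]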